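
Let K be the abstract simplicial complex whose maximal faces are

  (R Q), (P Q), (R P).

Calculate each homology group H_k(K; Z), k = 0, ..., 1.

Fix the vertex order P < Q < R and write every simplex with vertices in increasing order. Then dim K = 1 and the simplices of K are:

  0-simplices (3): P, Q, R
  1-simplices (3): PQ, PR, QR

so the chain groups are C_0 ≅ Z^3, C_1 ≅ Z^3.

The boundary map ∂_1: C_1 → C_0 is given by ∂[p,q] = [q] − [p]. For instance
  ∂PR = R − P.
The 3×3 boundary matrix has rank 2 and Smith normal form diag(1,1).

Reading off H_k = ker ∂_k / im ∂_{k+1}:

  H_0: rank C_0 − rank ∂_1 = 3 − 2 = 1, and the invariant factors of ∂_1 are all 1, so H_0 ≅ Z.
  H_1: rank ker ∂_1 − rank ∂_2 = (3 − 2) − 0 = 1, and there is no ∂_2, so H_1 ≅ Z.

(K is a triangulation of the circle S^1.)

H_0 ≅ Z,  H_1 ≅ Z.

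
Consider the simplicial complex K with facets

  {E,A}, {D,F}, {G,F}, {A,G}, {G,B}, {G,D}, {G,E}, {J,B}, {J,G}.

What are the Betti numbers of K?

b_0 = 1, b_1 = 3.

We work with the vertex ordering A < B < D < E < F < G < J. The simplices of K, each written with vertices in increasing order, are:

  0-simplices (7): A, B, D, E, F, G, J
  1-simplices (9): AE, AG, BG, BJ, DF, DG, EG, FG, GJ

giving chain groups C_0 ≅ Z^7, C_1 ≅ Z^9.

∂_1: C_1 → C_0 is given by ∂[p,q] = [q] − [p]. For instance
  ∂GJ = J − G.
The resulting 7×9 matrix has rank 6, and its Smith normal form has invariant factors (1,1,1,1,1,1).

Computing H_k = (kernel of ∂_k) / (image of ∂_{k+1}):

  H_0: rank C_0 − rank ∂_1 = 7 − 6 = 1, and the invariant factors of ∂_1 are all 1, so H_0 = Z.
  H_1: rank ker ∂_1 − rank ∂_2 = (9 − 6) − 0 = 3, and there is no ∂_2, so H_1 = Z^3.

As a check, the Euler characteristic is 7 − 9 = -2, which agrees with 1 − 3 = -2.
(K is a triangulation of a wedge of 3 circles.)

Hence the Betti numbers are b_0 = 1, b_1 = 3.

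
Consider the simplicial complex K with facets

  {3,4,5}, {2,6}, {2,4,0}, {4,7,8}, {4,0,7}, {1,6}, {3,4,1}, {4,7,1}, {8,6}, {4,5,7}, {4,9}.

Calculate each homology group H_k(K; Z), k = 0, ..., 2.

H_0 = Z,  H_1 = Z^2,  H_2 = 0.

Take the total order 0 < 1 < 2 < 3 < 4 < 5 < 6 < 7 < 8 < 9 on the vertex set. Then K (dimension 2) consists of the simplices:

  0-simplices (10): [0], [1], [2], [3], [4], [5], [6], [7], [8], [9]
  1-simplices (18): [0,2], [0,4], [0,7], [1,3], [1,4], [1,6], [1,7], [2,4], [2,6], [3,4], [3,5], [4,5], [4,7], [4,8], [4,9], [5,7], [6,8], [7,8]
  2-simplices (7): [0,2,4], [0,4,7], [1,3,4], [1,4,7], [3,4,5], [4,5,7], [4,7,8]

so the chain groups are C_0 ≅ Z^10, C_1 ≅ Z^18, C_2 ≅ Z^7.

The boundary map ∂_1: C_1 → C_0 maps an edge to its endpoints' difference, ∂[p,q] = q − p. For instance
  ∂[0,7] = [7] − [0].
The resulting 10×18 matrix has rank 9, and its Smith normal form has invariant factors (1,1,1,1,1,1,1,1,1).

Boundary ∂_2: C_2 → C_1 acts by ∂[p,q,r] = [q,r] − [p,r] + [p,q]. For instance
  ∂[4,5,7] = [5,7] − [4,7] + [4,5],
  ∂[4,7,8] = [7,8] − [4,8] + [4,7].
This gives a 18×7 integer matrix of rank 7; reducing to Smith normal form yields diagonal entries (1,1,1,1,1,1,1).

Computing H_k = (kernel of ∂_k) / (image of ∂_{k+1}):

  H_0: rank C_0 − rank ∂_1 = 10 − 9 = 1, and the invariant factors of ∂_1 are all 1, so H_0 = Z.
  H_1: rank ker ∂_1 − rank ∂_2 = (18 − 9) − 7 = 2, and the invariant factors of ∂_2 are all 1, so H_1 = Z^2.
  H_2: rank ker ∂_2 − rank ∂_3 = (7 − 7) − 0 = 0, and there is no ∂_3, so H_2 = 0.

As a check, the Euler characteristic is 10 − 18 + 7 = -1, which agrees with 1 − 2 + 0 = -1.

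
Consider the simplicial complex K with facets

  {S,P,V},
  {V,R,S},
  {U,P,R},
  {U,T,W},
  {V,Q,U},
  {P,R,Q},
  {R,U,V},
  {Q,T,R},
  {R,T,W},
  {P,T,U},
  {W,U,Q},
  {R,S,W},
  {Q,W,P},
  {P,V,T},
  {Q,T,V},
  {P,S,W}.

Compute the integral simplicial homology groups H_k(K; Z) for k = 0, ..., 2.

H_0 = Z,  H_1 = Z^2,  H_2 = Z.

We work with the vertex ordering P < Q < R < S < T < U < V < W. The simplices of K, each written with vertices in increasing order, are:

  0-simplices (8): P, Q, R, S, T, U, V, W
  1-simplices (24): PQ, PR, PS, PT, PU, PV, PW, QR, QT, QU, QV, QW, RS, RT, RU, RV, RW, SV, SW, TU, TV, TW, UV, UW
  2-simplices (16): PQR, PQW, PRU, PSV, PSW, PTU, PTV, QRT, QTV, QUV, QUW, RSV, RSW, RTW, RUV, TUW

so the chain groups are C_0 ≅ Z^8, C_1 ≅ Z^24, C_2 ≅ Z^16.

The boundary map ∂_1: C_1 → C_0 is given by ∂[p,q] = [q] − [p]. For instance
  ∂QW = W − Q.
This gives a 8×24 integer matrix of rank 7; reducing to Smith normal form yields diagonal entries (1,1,1,1,1,1,1).

∂_2: C_2 → C_1 sends each 2-simplex [p,q,r] to [q,r] − [p,r] + [p,q]. For instance
  ∂PSW = SW − PW + PS,
  ∂RSW = SW − RW + RS.
As a 24×16 matrix over Z this has rank 15, with invariant factors (1,1,1,1,1,1,1,1,1,1,1,1,1,1,1).

Reading off H_k = ker ∂_k / im ∂_{k+1}:

  H_0: rank C_0 − rank ∂_1 = 8 − 7 = 1, and the invariant factors of ∂_1 are all 1, so H_0 = Z.
  H_1: rank ker ∂_1 − rank ∂_2 = (24 − 7) − 15 = 2, and the invariant factors of ∂_2 are all 1, so H_1 = Z^2.
  H_2: rank ker ∂_2 − rank ∂_3 = (16 − 15) − 0 = 1, and there is no ∂_3, so H_2 = Z.

As a check, the Euler characteristic is 8 − 24 + 16 = 0, which agrees with 1 − 2 + 1 = 0.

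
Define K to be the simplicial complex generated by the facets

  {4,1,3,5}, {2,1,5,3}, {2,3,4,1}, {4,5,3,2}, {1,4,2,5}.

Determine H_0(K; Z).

Fix the vertex order 1 < 2 < 3 < 4 < 5 and write every simplex with vertices in increasing order. Then dim K = 3 and the simplices of K are:

  0-simplices (5): [1], [2], [3], [4], [5]
  1-simplices (10): [1,2], [1,3], [1,4], [1,5], [2,3], [2,4], [2,5], [3,4], [3,5], [4,5]
  2-simplices (10): [1,2,3], [1,2,4], [1,2,5], [1,3,4], [1,3,5], [1,4,5], [2,3,4], [2,3,5], [2,4,5], [3,4,5]
  3-simplices (5): [1,2,3,4], [1,2,3,5], [1,2,4,5], [1,3,4,5], [2,3,4,5]

giving chain groups C_0 ≅ Z^5, C_1 ≅ Z^10, C_2 ≅ Z^10, C_3 ≅ Z^5.

Boundary ∂_1: C_1 → C_0 sends each edge [p,q] (with p < q) to q − p.
This gives a 5×10 integer matrix of rank 4; reducing to Smith normal form yields diagonal entries (1,1,1,1).

Boundary ∂_2: C_2 → C_1 acts by ∂[p,q,r] = [q,r] − [p,r] + [p,q]. For instance
  ∂[1,2,3] = [2,3] − [1,3] + [1,2],
  ∂[1,3,4] = [3,4] − [1,4] + [1,3].
As a 10×10 matrix over Z this has rank 6, with invariant factors (1,1,1,1,1,1).

The boundary map ∂_3: C_3 → C_2 sends each 3-simplex σ to the alternating sum Σ_i (−1)^i (σ with its i-th vertex removed). For instance
  ∂[1,3,4,5] = [3,4,5] − [1,4,5] + [1,3,5] − [1,3,4],
  ∂[1,2,3,5] = [2,3,5] − [1,3,5] + [1,2,5] − [1,2,3].
The 10×5 boundary matrix has rank 4 and Smith normal form diag(1,1,1,1).

Now H_k = ker ∂_k / im ∂_{k+1}, so:

  H_0: rank C_0 − rank ∂_1 = 5 − 4 = 1, and the invariant factors of ∂_1 are all 1, so H_0 = Z.

H_0 = Z.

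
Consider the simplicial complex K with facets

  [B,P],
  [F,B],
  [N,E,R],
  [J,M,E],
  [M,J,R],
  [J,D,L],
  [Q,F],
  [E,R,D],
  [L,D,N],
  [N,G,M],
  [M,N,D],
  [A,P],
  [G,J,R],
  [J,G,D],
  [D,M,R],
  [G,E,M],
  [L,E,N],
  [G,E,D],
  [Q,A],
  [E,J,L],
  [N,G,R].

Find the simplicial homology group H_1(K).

H_1 = Z^3.

Order the vertices as A < B < D < E < F < G < J < L < M < N < P < Q < R. Listing each simplex with vertices in this order, K has dimension 2 with simplices:

  0-simplices (13): A, B, D, E, F, G, J, L, M, N, P, Q, R
  1-simplices (29): AP, AQ, BF, BP, DE, DG, DJ, DL, DM, DN, DR, EG, EJ, EL, EM, EN, ER, FQ, GJ, GM, GN, GR, JL, JM, JR, LN, MN, MR, NR
  2-simplices (16): DEG, DER, DGJ, DJL, DLN, DMN, DMR, EGM, EJL, EJM, ELN, ENR, GJR, GMN, GNR, JMR

Hence C_0 ≅ Z^13, C_1 ≅ Z^29, C_2 ≅ Z^16.

∂_1: C_1 → C_0 is given by ∂[p,q] = [q] − [p].
The 13×29 boundary matrix has rank 11 and Smith normal form diag(1,1,1,1,1,1,1,1,1,1,1).

Boundary ∂_2: C_2 → C_1 acts by ∂[p,q,r] = [q,r] − [p,r] + [p,q]. For instance
  ∂DER = ER − DR + DE,
  ∂DGJ = GJ − DJ + DG.
The resulting 29×16 matrix has rank 15, and its Smith normal form has invariant factors (1,1,1,1,1,1,1,1,1,1,1,1,1,1,1).

Computing H_k = (kernel of ∂_k) / (image of ∂_{k+1}):

  H_1: rank ker ∂_1 − rank ∂_2 = (29 − 11) − 15 = 3, and the invariant factors of ∂_2 are all 1, so H_1 = Z^3.

(K is a triangulation of the disjoint union of the torus T^2 and the circle S^1.)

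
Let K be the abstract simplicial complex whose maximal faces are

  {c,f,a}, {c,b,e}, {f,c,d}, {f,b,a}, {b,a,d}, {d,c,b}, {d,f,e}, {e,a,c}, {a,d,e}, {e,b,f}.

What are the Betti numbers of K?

b_0 = 1, b_1 = 0, b_2 = 0.

We work with the vertex ordering a < b < c < d < e < f. The simplices of K, each written with vertices in increasing order, are:

  0-simplices (6): a, b, c, d, e, f
  1-simplices (15): ab, ac, ad, ae, af, bc, bd, be, bf, cd, ce, cf, de, df, ef
  2-simplices (10): abd, abf, ace, acf, ade, bcd, bce, bef, cdf, def

Hence C_0 ≅ Z^6, C_1 ≅ Z^15, C_2 ≅ Z^10.

The boundary map ∂_1: C_1 → C_0 sends each edge [p,q] (with p < q) to q − p. For instance
  ∂bc = c − b.
As a 6×15 matrix over Z this has rank 5, with invariant factors (1,1,1,1,1).

∂_2: C_2 → C_1 acts by ∂[p,q,r] = [q,r] − [p,r] + [p,q]. For instance
  ∂abd = bd − ad + ab,
  ∂abf = bf − af + ab.
The 15×10 boundary matrix has rank 10 and Smith normal form diag(1,1,1,1,1,1,1,1,1,2).

Computing H_k = (kernel of ∂_k) / (image of ∂_{k+1}):

  H_0: rank C_0 − rank ∂_1 = 6 − 5 = 1, and the invariant factors of ∂_1 are all 1, so H_0 = Z.
  H_1: rank ker ∂_1 − rank ∂_2 = (15 − 5) − 10 = 0, and ∂_2 has invariant factor 2 > 1, so H_1 = Z/2Z.
  H_2: rank ker ∂_2 − rank ∂_3 = (10 − 10) − 0 = 0, and there is no ∂_3, so H_2 = 0.

As a check, the Euler characteristic is 6 − 15 + 10 = 1, which agrees with 1 − 0 + 0 = 1.

Hence the Betti numbers are b_0 = 1, b_1 = 0, b_2 = 0.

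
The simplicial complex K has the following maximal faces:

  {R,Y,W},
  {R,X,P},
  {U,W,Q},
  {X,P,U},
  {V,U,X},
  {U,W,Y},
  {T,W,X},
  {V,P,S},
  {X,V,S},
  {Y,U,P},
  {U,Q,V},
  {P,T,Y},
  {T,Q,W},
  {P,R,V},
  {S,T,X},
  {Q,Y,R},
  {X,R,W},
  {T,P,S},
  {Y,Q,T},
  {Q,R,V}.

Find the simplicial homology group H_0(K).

H_0 = Z.

We work with the vertex ordering P < Q < R < S < T < U < V < W < X < Y. The simplices of K, each written with vertices in increasing order, are:

  0-simplices (10): P, Q, R, S, T, U, V, W, X, Y
  1-simplices (30): PR, PS, PT, PU, PV, PX, PY, QR, QT, QU, QV, QW, QY, RV, RW, RX, RY, ST, SV, SX, TW, TX, TY, UV, UW, UX, UY, VX, WX, WY
  2-simplices (20): PRV, PRX, PST, PSV, PTY, PUX, PUY, QRV, QRY, QTW, QTY, QUV, QUW, RWX, RWY, STX, SVX, TWX, UVX, UWY

Hence C_0 ≅ Z^10, C_1 ≅ Z^30, C_2 ≅ Z^20.

∂_1: C_1 → C_0 maps an edge to its endpoints' difference, ∂[p,q] = q − p.
This gives a 10×30 integer matrix of rank 9; reducing to Smith normal form yields diagonal entries (1,1,1,1,1,1,1,1,1).

Boundary ∂_2: C_2 → C_1 acts by ∂[p,q,r] = [q,r] − [p,r] + [p,q]. For instance
  ∂UWY = WY − UY + UW,
  ∂QRV = RV − QV + QR.
As a 30×20 matrix over Z this has rank 20, with invariant factors (1,1,1,1,1,1,1,1,1,1,1,1,1,1,1,1,1,1,1,2).

Now H_k = ker ∂_k / im ∂_{k+1}, so:

  H_0: rank C_0 − rank ∂_1 = 10 − 9 = 1, and the invariant factors of ∂_1 are all 1, so H_0 ≅ Z.

(K is a triangulation of the Klein bottle.)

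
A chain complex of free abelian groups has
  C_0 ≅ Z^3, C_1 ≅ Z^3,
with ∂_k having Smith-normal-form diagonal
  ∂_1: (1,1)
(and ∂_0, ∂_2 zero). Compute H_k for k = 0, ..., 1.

H_0 = Z,  H_1 = Z.

H_0: b_0 = 3 − 0 − 2 = 1; torsion from ∂_1 factors > 1: none. So H_0 = Z.
H_1: b_1 = 3 − 2 − 0 = 1; torsion from ∂_2 factors > 1: none. So H_1 = Z.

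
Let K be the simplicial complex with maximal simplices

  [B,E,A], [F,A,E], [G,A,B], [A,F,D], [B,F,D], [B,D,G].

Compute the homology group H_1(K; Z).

Fix the vertex order A < B < D < E < F < G and write every simplex with vertices in increasing order. Then dim K = 2 and the simplices of K are:

  0-simplices (6): A, B, D, E, F, G
  1-simplices (12): AB, AD, AE, AF, AG, BD, BE, BF, BG, DF, DG, EF
  2-simplices (6): ABE, ABG, ADF, AEF, BDF, BDG

Hence C_0 ≅ Z^6, C_1 ≅ Z^12, C_2 ≅ Z^6.

Boundary ∂_1: C_1 → C_0 sends each edge [p,q] (with p < q) to q − p. For instance
  ∂BF = F − B.
The 6×12 boundary matrix has rank 5 and Smith normal form diag(1,1,1,1,1).

The boundary map ∂_2: C_2 → C_1 sends each 2-simplex [p,q,r] to [q,r] − [p,r] + [p,q]. For instance
  ∂ABE = BE − AE + AB,
  ∂BDG = DG − BG + BD.
As a 12×6 matrix over Z this has rank 6, with invariant factors (1,1,1,1,1,1).

Reading off H_k = ker ∂_k / im ∂_{k+1}:

  H_1: rank ker ∂_1 − rank ∂_2 = (12 − 5) − 6 = 1, and the invariant factors of ∂_2 are all 1, so H_1 ≅ Z.

H_1 = Z.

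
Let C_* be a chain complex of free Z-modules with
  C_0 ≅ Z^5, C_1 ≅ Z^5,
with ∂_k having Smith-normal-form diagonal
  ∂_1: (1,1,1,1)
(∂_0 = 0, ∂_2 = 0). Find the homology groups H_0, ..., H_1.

H_0: b_0 = 5 − 0 − 4 = 1; torsion from ∂_1 factors > 1: none. So H_0 ≅ Z.
H_1: b_1 = 5 − 4 − 0 = 1; torsion from ∂_2 factors > 1: none. So H_1 ≅ Z.

H_0 ≅ Z,  H_1 ≅ Z.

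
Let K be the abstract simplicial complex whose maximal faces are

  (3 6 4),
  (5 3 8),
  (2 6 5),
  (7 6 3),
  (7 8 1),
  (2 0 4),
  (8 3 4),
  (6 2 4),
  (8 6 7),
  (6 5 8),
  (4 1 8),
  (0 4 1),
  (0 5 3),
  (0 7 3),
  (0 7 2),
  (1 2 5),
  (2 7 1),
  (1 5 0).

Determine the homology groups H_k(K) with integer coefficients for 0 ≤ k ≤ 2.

H_0 = Z,  H_1 = Z ⊕ Z/2,  H_2 = 0.

Take the total order 0 < 1 < 2 < 3 < 4 < 5 < 6 < 7 < 8 on the vertex set. Then K (dimension 2) consists of the simplices:

  0-simplices (9): [0], [1], [2], [3], [4], [5], [6], [7], [8]
  1-simplices (27): (27 of them)
  2-simplices (18): [0,1,4], [0,1,5], [0,2,4], [0,2,7], [0,3,5], [0,3,7], [1,2,5], [1,2,7], [1,4,8], [1,7,8], [2,4,6], [2,5,6], [3,4,6], [3,4,8], [3,5,8], [3,6,7], [5,6,8], [6,7,8]

Hence C_0 ≅ Z^9, C_1 ≅ Z^27, C_2 ≅ Z^18.

The boundary map ∂_1: C_1 → C_0 maps an edge to its endpoints' difference, ∂[p,q] = q − p.
As a 9×27 matrix over Z this has rank 8, with invariant factors (1,1,1,1,1,1,1,1).

The boundary map ∂_2: C_2 → C_1 acts by ∂[p,q,r] = [q,r] − [p,r] + [p,q]. For instance
  ∂[1,2,7] = [2,7] − [1,7] + [1,2],
  ∂[5,6,8] = [6,8] − [5,8] + [5,6].
As a 27×18 matrix over Z this has rank 18, with invariant factors (1,1,1,1,1,1,1,1,1,1,1,1,1,1,1,1,1,2).

Reading off H_k = ker ∂_k / im ∂_{k+1}:

  H_0: rank C_0 − rank ∂_1 = 9 − 8 = 1, and the invariant factors of ∂_1 are all 1, so H_0 ≅ Z.
  H_1: rank ker ∂_1 − rank ∂_2 = (27 − 8) − 18 = 1, and ∂_2 has invariant factor 2 > 1, so H_1 ≅ Z ⊕ Z/2.
  H_2: rank ker ∂_2 − rank ∂_3 = (18 − 18) − 0 = 0, and there is no ∂_3, so H_2 ≅ 0.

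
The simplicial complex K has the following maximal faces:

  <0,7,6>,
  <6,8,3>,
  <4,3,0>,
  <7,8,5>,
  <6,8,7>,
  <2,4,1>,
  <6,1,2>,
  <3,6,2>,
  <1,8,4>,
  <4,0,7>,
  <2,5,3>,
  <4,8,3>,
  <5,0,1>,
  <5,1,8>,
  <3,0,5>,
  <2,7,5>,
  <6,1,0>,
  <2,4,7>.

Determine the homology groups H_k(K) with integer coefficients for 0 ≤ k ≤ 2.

H_0 ≅ Z,  H_1 ≅ Z^2,  H_2 ≅ Z.

Fix the vertex order 0 < 1 < 2 < 3 < 4 < 5 < 6 < 7 < 8 and write every simplex with vertices in increasing order. Then dim K = 2 and the simplices of K are:

  0-simplices (9): [0], [1], [2], [3], [4], [5], [6], [7], [8]
  1-simplices (27): (27 of them)
  2-simplices (18): [0,1,5], [0,1,6], [0,3,4], [0,3,5], [0,4,7], [0,6,7], [1,2,4], [1,2,6], [1,4,8], [1,5,8], [2,3,5], [2,3,6], [2,4,7], [2,5,7], [3,4,8], [3,6,8], [5,7,8], [6,7,8]

Hence C_0 ≅ Z^9, C_1 ≅ Z^27, C_2 ≅ Z^18.

Boundary ∂_1: C_1 → C_0 maps an edge to its endpoints' difference, ∂[p,q] = q − p.
The resulting 9×27 matrix has rank 8, and its Smith normal form has invariant factors (1,1,1,1,1,1,1,1).

The boundary map ∂_2: C_2 → C_1 maps a triangle to the signed sum of its edges. For instance
  ∂[0,4,7] = [4,7] − [0,7] + [0,4],
  ∂[3,4,8] = [4,8] − [3,8] + [3,4].
The 27×18 boundary matrix has rank 17 and Smith normal form diag(1,1,1,1,1,1,1,1,1,1,1,1,1,1,1,1,1).

Computing H_k = (kernel of ∂_k) / (image of ∂_{k+1}):

  H_0: rank C_0 − rank ∂_1 = 9 − 8 = 1, and the invariant factors of ∂_1 are all 1, so H_0 = Z.
  H_1: rank ker ∂_1 − rank ∂_2 = (27 − 8) − 17 = 2, and the invariant factors of ∂_2 are all 1, so H_1 = Z^2.
  H_2: rank ker ∂_2 − rank ∂_3 = (18 − 17) − 0 = 1, and there is no ∂_3, so H_2 = Z.

(K is a triangulation of the torus T^2.)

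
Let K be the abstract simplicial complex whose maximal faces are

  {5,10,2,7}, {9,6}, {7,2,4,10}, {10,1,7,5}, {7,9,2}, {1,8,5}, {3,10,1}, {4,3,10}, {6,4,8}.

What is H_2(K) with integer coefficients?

We work with the vertex ordering 1 < 2 < 3 < 4 < 5 < 6 < 7 < 8 < 9 < 10. The simplices of K, each written with vertices in increasing order, are:

  0-simplices (10): [1], [2], [3], [4], [5], [6], [7], [8], [9], [10]
  1-simplices (23): (23 of them)
  2-simplices (15): [1,3,10], [1,5,7], [1,5,8], [1,5,10], [1,7,10], [2,4,7], [2,4,10], [2,5,7], [2,5,10], [2,7,9], [2,7,10], [3,4,10], [4,6,8], [4,7,10], [5,7,10]
  3-simplices (3): [1,5,7,10], [2,4,7,10], [2,5,7,10]

giving chain groups C_0 ≅ Z^10, C_1 ≅ Z^23, C_2 ≅ Z^15, C_3 ≅ Z^3.

Boundary ∂_1: C_1 → C_0 sends each edge [p,q] (with p < q) to q − p.
As a 10×23 matrix over Z this has rank 9, with invariant factors (1,1,1,1,1,1,1,1,1).

∂_2: C_2 → C_1 maps a triangle to the signed sum of its edges. For instance
  ∂[2,4,10] = [4,10] − [2,10] + [2,4],
  ∂[1,7,10] = [7,10] − [1,10] + [1,7].
This gives a 23×15 integer matrix of rank 12; reducing to Smith normal form yields diagonal entries (1,1,1,1,1,1,1,1,1,1,1,1).

Boundary ∂_3: C_3 → C_2 sends each 3-simplex σ to the alternating sum Σ_i (−1)^i (σ with its i-th vertex removed). For instance
  ∂[1,5,7,10] = [5,7,10] − [1,7,10] + [1,5,10] − [1,5,7],
  ∂[2,4,7,10] = [4,7,10] − [2,7,10] + [2,4,10] − [2,4,7].
This gives a 15×3 integer matrix of rank 3; reducing to Smith normal form yields diagonal entries (1,1,1).

Now H_k = ker ∂_k / im ∂_{k+1}, so:

  H_2: rank ker ∂_2 − rank ∂_3 = (15 − 12) − 3 = 0, and the invariant factors of ∂_3 are all 1, so H_2 ≅ 0.

H_2 ≅ 0.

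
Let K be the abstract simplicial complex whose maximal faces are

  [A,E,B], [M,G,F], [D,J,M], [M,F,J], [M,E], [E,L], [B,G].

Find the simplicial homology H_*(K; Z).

Order the vertices as A < B < D < E < F < G < J < L < M. Listing each simplex with vertices in this order, K has dimension 2 with simplices:

  0-simplices (9): A, B, D, E, F, G, J, L, M
  1-simplices (13): AB, AE, BE, BG, DJ, DM, EL, EM, FG, FJ, FM, GM, JM
  2-simplices (4): ABE, DJM, FGM, FJM

so the chain groups are C_0 ≅ Z^9, C_1 ≅ Z^13, C_2 ≅ Z^4.

∂_1: C_1 → C_0 is given by ∂[p,q] = [q] − [p].
This gives a 9×13 integer matrix of rank 8; reducing to Smith normal form yields diagonal entries (1,1,1,1,1,1,1,1).

∂_2: C_2 → C_1 sends each 2-simplex [p,q,r] to [q,r] − [p,r] + [p,q]. For instance
  ∂ABE = BE − AE + AB,
  ∂FGM = GM − FM + FG.
The 13×4 boundary matrix has rank 4 and Smith normal form diag(1,1,1,1).

Reading off H_k = ker ∂_k / im ∂_{k+1}:

  H_0: rank C_0 − rank ∂_1 = 9 − 8 = 1, and the invariant factors of ∂_1 are all 1, so H_0 ≅ Z.
  H_1: rank ker ∂_1 − rank ∂_2 = (13 − 8) − 4 = 1, and the invariant factors of ∂_2 are all 1, so H_1 ≅ Z.
  H_2: rank ker ∂_2 − rank ∂_3 = (4 − 4) − 0 = 0, and there is no ∂_3, so H_2 ≅ 0.

H_0 = Z,  H_1 = Z,  H_2 = 0.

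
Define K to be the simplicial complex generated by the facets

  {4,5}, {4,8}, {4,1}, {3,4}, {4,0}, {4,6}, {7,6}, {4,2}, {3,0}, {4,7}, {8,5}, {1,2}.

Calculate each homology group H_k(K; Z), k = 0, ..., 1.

Take the total order 0 < 1 < 2 < 3 < 4 < 5 < 6 < 7 < 8 on the vertex set. Then K (dimension 1) consists of the simplices:

  0-simplices (9): [0], [1], [2], [3], [4], [5], [6], [7], [8]
  1-simplices (12): [0,3], [0,4], [1,2], [1,4], [2,4], [3,4], [4,5], [4,6], [4,7], [4,8], [5,8], [6,7]

Hence C_0 ≅ Z^9, C_1 ≅ Z^12.

The boundary map ∂_1: C_1 → C_0 maps an edge to its endpoints' difference, ∂[p,q] = q − p.
This gives a 9×12 integer matrix of rank 8; reducing to Smith normal form yields diagonal entries (1,1,1,1,1,1,1,1).

Reading off H_k = ker ∂_k / im ∂_{k+1}:

  H_0: rank C_0 − rank ∂_1 = 9 − 8 = 1, and the invariant factors of ∂_1 are all 1, so H_0 = Z.
  H_1: rank ker ∂_1 − rank ∂_2 = (12 − 8) − 0 = 4, and there is no ∂_2, so H_1 = Z^4.

(K is a triangulation of a wedge of 4 circles.)

H_0 ≅ Z,  H_1 ≅ Z^4.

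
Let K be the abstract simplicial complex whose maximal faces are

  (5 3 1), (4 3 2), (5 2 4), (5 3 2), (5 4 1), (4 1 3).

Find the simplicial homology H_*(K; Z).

Order the vertices as 1 < 2 < 3 < 4 < 5. Listing each simplex with vertices in this order, K has dimension 2 with simplices:

  0-simplices (5): [1], [2], [3], [4], [5]
  1-simplices (9): [1,3], [1,4], [1,5], [2,3], [2,4], [2,5], [3,4], [3,5], [4,5]
  2-simplices (6): [1,3,4], [1,3,5], [1,4,5], [2,3,4], [2,3,5], [2,4,5]

so the chain groups are C_0 ≅ Z^5, C_1 ≅ Z^9, C_2 ≅ Z^6.

The boundary map ∂_1: C_1 → C_0 sends each edge [p,q] (with p < q) to q − p.
This gives a 5×9 integer matrix of rank 4; reducing to Smith normal form yields diagonal entries (1,1,1,1).

Boundary ∂_2: C_2 → C_1 acts by ∂[p,q,r] = [q,r] − [p,r] + [p,q]. For instance
  ∂[2,4,5] = [4,5] − [2,5] + [2,4],
  ∂[1,3,4] = [3,4] − [1,4] + [1,3].
The 9×6 boundary matrix has rank 5 and Smith normal form diag(1,1,1,1,1).

Reading off H_k = ker ∂_k / im ∂_{k+1}:

  H_0: rank C_0 − rank ∂_1 = 5 − 4 = 1, and the invariant factors of ∂_1 are all 1, so H_0 ≅ Z.
  H_1: rank ker ∂_1 − rank ∂_2 = (9 − 4) − 5 = 0, and the invariant factors of ∂_2 are all 1, so H_1 ≅ 0.
  H_2: rank ker ∂_2 − rank ∂_3 = (6 − 5) − 0 = 1, and there is no ∂_3, so H_2 ≅ Z.

As a check, the Euler characteristic is 5 − 9 + 6 = 2, which agrees with 1 − 0 + 1 = 2.
(K is a triangulation of the 2-sphere S^2.)

H_0 ≅ Z,  H_1 = 0,  H_2 ≅ Z.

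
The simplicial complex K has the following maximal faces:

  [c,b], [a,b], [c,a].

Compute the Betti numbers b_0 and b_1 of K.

b_0 = 1, b_1 = 1.

K has 3 vertices, 3 edges.
rank ∂_0 = 0, rank ∂_1 = 2 ⇒ b_0 = 3 − 0 − 2 = 1; all invariant factors of ∂_1 are 1 so no torsion. So H_0 = Z.
rank ∂_1 = 2, rank ∂_2 = 0 ⇒ b_1 = 3 − 2 − 0 = 1. So H_1 = Z.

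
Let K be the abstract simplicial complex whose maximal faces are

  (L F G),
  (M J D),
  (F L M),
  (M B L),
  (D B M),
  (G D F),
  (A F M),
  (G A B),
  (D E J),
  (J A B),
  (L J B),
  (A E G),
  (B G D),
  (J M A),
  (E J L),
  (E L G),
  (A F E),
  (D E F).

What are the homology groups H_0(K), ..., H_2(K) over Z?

H_0 ≅ Z,  H_1 ≅ Z ⊕ Z/2Z,  H_2 = 0.

Take the total order A < B < D < E < F < G < J < L < M on the vertex set. Then K (dimension 2) consists of the simplices:

  0-simplices (9): A, B, D, E, F, G, J, L, M
  1-simplices (27): AB, AE, AF, AG, AJ, AM, BD, BG, BJ, BL, BM, DE, DF, DG, DJ, DM, EF, EG, EJ, EL, FG, FL, FM, GL, JL, JM, LM
  2-simplices (18): ABG, ABJ, AEF, AEG, AFM, AJM, BDG, BDM, BJL, BLM, DEF, DEJ, DFG, DJM, EGL, EJL, FGL, FLM

so the chain groups are C_0 ≅ Z^9, C_1 ≅ Z^27, C_2 ≅ Z^18.

The boundary map ∂_1: C_1 → C_0 is given by ∂[p,q] = [q] − [p].
This gives a 9×27 integer matrix of rank 8; reducing to Smith normal form yields diagonal entries (1,1,1,1,1,1,1,1).

Boundary ∂_2: C_2 → C_1 acts by ∂[p,q,r] = [q,r] − [p,r] + [p,q]. For instance
  ∂DJM = JM − DM + DJ,
  ∂BDM = DM − BM + BD.
The resulting 27×18 matrix has rank 18, and its Smith normal form has invariant factors (1,1,1,1,1,1,1,1,1,1,1,1,1,1,1,1,1,2).

From H_k ≅ ker(∂_k) / im(∂_{k+1}) we obtain:

  H_0: rank C_0 − rank ∂_1 = 9 − 8 = 1, and the invariant factors of ∂_1 are all 1, so H_0 = Z.
  H_1: rank ker ∂_1 − rank ∂_2 = (27 − 8) − 18 = 1, and ∂_2 has invariant factor 2 > 1, so H_1 = Z ⊕ Z/2Z.
  H_2: rank ker ∂_2 − rank ∂_3 = (18 − 18) − 0 = 0, and there is no ∂_3, so H_2 = 0.

(K is a triangulation of the Klein bottle.)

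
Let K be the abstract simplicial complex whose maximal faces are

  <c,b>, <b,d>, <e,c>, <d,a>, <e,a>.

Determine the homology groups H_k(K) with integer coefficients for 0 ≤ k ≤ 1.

K has 5 vertices, 5 edges.
rank ∂_0 = 0, rank ∂_1 = 4 ⇒ b_0 = 5 − 0 − 4 = 1; all invariant factors of ∂_1 are 1 so no torsion. So H_0 ≅ Z.
rank ∂_1 = 4, rank ∂_2 = 0 ⇒ b_1 = 5 − 4 − 0 = 1. So H_1 ≅ Z.

H_0 ≅ Z,  H_1 ≅ Z.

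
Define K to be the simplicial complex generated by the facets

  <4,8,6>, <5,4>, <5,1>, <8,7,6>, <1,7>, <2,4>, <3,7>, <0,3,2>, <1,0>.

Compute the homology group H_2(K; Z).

K has 9 vertices, 14 edges, 3 triangles.
rank ∂_2 = 3, rank ∂_3 = 0 ⇒ b_2 = 3 − 3 − 0 = 0. So H_2 ≅ 0.

H_2 = 0.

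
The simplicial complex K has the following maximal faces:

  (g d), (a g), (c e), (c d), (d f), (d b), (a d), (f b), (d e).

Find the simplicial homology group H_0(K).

H_0 ≅ Z.

Order the vertices as a < b < c < d < e < f < g. Listing each simplex with vertices in this order, K has dimension 1 with simplices:

  0-simplices (7): a, b, c, d, e, f, g
  1-simplices (9): ad, ag, bd, bf, cd, ce, de, df, dg

giving chain groups C_0 ≅ Z^7, C_1 ≅ Z^9.

Boundary ∂_1: C_1 → C_0 is given by ∂[p,q] = [q] − [p]. For instance
  ∂bf = f − b.
The resulting 7×9 matrix has rank 6, and its Smith normal form has invariant factors (1,1,1,1,1,1).

Reading off H_k = ker ∂_k / im ∂_{k+1}:

  H_0: rank C_0 − rank ∂_1 = 7 − 6 = 1, and the invariant factors of ∂_1 are all 1, so H_0 ≅ Z.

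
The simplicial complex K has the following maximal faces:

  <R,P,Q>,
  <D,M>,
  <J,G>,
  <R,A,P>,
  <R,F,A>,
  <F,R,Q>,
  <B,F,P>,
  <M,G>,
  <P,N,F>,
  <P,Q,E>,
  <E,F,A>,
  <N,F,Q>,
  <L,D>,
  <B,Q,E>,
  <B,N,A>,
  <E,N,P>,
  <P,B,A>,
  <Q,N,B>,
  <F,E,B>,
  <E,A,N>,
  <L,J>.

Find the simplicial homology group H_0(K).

H_0 = Z^2.

Order the vertices as A < B < D < E < F < G < J < L < M < N < P < Q < R. Listing each simplex with vertices in this order, K has dimension 2 with simplices:

  0-simplices (13): A, B, D, E, F, G, J, L, M, N, P, Q, R
  1-simplices (29): AB, AE, AF, AN, AP, AR, BE, BF, BN, BP, BQ, DL, DM, EF, EN, EP, EQ, FN, FP, FQ, FR, GJ, GM, JL, NP, NQ, PQ, PR, QR
  2-simplices (16): ABN, ABP, AEF, AEN, AFR, APR, BEF, BEQ, BFP, BNQ, ENP, EPQ, FNP, FNQ, FQR, PQR

so the chain groups are C_0 ≅ Z^13, C_1 ≅ Z^29, C_2 ≅ Z^16.

∂_1: C_1 → C_0 is given by ∂[p,q] = [q] − [p]. For instance
  ∂FQ = Q − F.
The 13×29 boundary matrix has rank 11 and Smith normal form diag(1,1,1,1,1,1,1,1,1,1,1).

The boundary map ∂_2: C_2 → C_1 sends each 2-simplex [p,q,r] to [q,r] − [p,r] + [p,q]. For instance
  ∂AFR = FR − AR + AF,
  ∂FNQ = NQ − FQ + FN.
The 29×16 boundary matrix has rank 15 and Smith normal form diag(1,1,1,1,1,1,1,1,1,1,1,1,1,1,1).

Computing H_k = (kernel of ∂_k) / (image of ∂_{k+1}):

  H_0: rank C_0 − rank ∂_1 = 13 − 11 = 2, and the invariant factors of ∂_1 are all 1, so H_0 ≅ Z^2.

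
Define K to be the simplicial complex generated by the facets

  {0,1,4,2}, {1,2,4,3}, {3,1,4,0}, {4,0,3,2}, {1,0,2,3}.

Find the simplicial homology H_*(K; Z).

H_0 ≅ Z,  H_1 = 0,  H_2 = 0,  H_3 ≅ Z.

Fix the vertex order 0 < 1 < 2 < 3 < 4 and write every simplex with vertices in increasing order. Then dim K = 3 and the simplices of K are:

  0-simplices (5): [0], [1], [2], [3], [4]
  1-simplices (10): [0,1], [0,2], [0,3], [0,4], [1,2], [1,3], [1,4], [2,3], [2,4], [3,4]
  2-simplices (10): [0,1,2], [0,1,3], [0,1,4], [0,2,3], [0,2,4], [0,3,4], [1,2,3], [1,2,4], [1,3,4], [2,3,4]
  3-simplices (5): [0,1,2,3], [0,1,2,4], [0,1,3,4], [0,2,3,4], [1,2,3,4]

Hence C_0 ≅ Z^5, C_1 ≅ Z^10, C_2 ≅ Z^10, C_3 ≅ Z^5.

∂_1: C_1 → C_0 maps an edge to its endpoints' difference, ∂[p,q] = q − p.
As a 5×10 matrix over Z this has rank 4, with invariant factors (1,1,1,1).

Boundary ∂_2: C_2 → C_1 maps a triangle to the signed sum of its edges. For instance
  ∂[1,3,4] = [3,4] − [1,4] + [1,3],
  ∂[0,1,2] = [1,2] − [0,2] + [0,1].
As a 10×10 matrix over Z this has rank 6, with invariant factors (1,1,1,1,1,1).

Boundary ∂_3: C_3 → C_2 sends each 3-simplex σ to the alternating sum Σ_i (−1)^i (σ with its i-th vertex removed). For instance
  ∂[0,1,2,4] = [1,2,4] − [0,2,4] + [0,1,4] − [0,1,2],
  ∂[0,1,2,3] = [1,2,3] − [0,2,3] + [0,1,3] − [0,1,2].
This gives a 10×5 integer matrix of rank 4; reducing to Smith normal form yields diagonal entries (1,1,1,1).

Computing H_k = (kernel of ∂_k) / (image of ∂_{k+1}):

  H_0: rank C_0 − rank ∂_1 = 5 − 4 = 1, and the invariant factors of ∂_1 are all 1, so H_0 ≅ Z.
  H_1: rank ker ∂_1 − rank ∂_2 = (10 − 4) − 6 = 0, and the invariant factors of ∂_2 are all 1, so H_1 ≅ 0.
  H_2: rank ker ∂_2 − rank ∂_3 = (10 − 6) − 4 = 0, and the invariant factors of ∂_3 are all 1, so H_2 ≅ 0.
  H_3: rank ker ∂_3 − rank ∂_4 = (5 − 4) − 0 = 1, and there is no ∂_4, so H_3 ≅ Z.

As a check, the Euler characteristic is 5 − 10 + 10 − 5 = 0, which agrees with 1 − 0 + 0 − 1 = 0.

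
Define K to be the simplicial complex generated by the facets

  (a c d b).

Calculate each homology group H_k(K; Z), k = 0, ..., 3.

Order the vertices as a < b < c < d. Listing each simplex with vertices in this order, K has dimension 3 with simplices:

  0-simplices (4): a, b, c, d
  1-simplices (6): ab, ac, ad, bc, bd, cd
  2-simplices (4): abc, abd, acd, bcd
  3-simplices (1): abcd

Hence C_0 ≅ Z^4, C_1 ≅ Z^6, C_2 ≅ Z^4, C_3 ≅ Z^1.

Boundary ∂_1: C_1 → C_0 is given by ∂[p,q] = [q] − [p]. For instance
  ∂ac = c − a.
This gives a 4×6 integer matrix of rank 3; reducing to Smith normal form yields diagonal entries (1,1,1).

∂_2: C_2 → C_1 sends each 2-simplex [p,q,r] to [q,r] − [p,r] + [p,q]. For instance
  ∂bcd = cd − bd + bc,
  ∂abd = bd − ad + ab.
The 6×4 boundary matrix has rank 3 and Smith normal form diag(1,1,1).

∂_3: C_3 → C_2 sends each 3-simplex σ to the alternating sum Σ_i (−1)^i (σ with its i-th vertex removed). For instance
  ∂abcd = bcd − acd + abd − abc.
This gives a 4×1 integer matrix of rank 1; reducing to Smith normal form yields diagonal entries (1).

Now H_k = ker ∂_k / im ∂_{k+1}, so:

  H_0: rank C_0 − rank ∂_1 = 4 − 3 = 1, and the invariant factors of ∂_1 are all 1, so H_0 ≅ Z.
  H_1: rank ker ∂_1 − rank ∂_2 = (6 − 3) − 3 = 0, and the invariant factors of ∂_2 are all 1, so H_1 ≅ 0.
  H_2: rank ker ∂_2 − rank ∂_3 = (4 − 3) − 1 = 0, and the invariant factors of ∂_3 are all 1, so H_2 ≅ 0.
  H_3: rank ker ∂_3 − rank ∂_4 = (1 − 1) − 0 = 0, and there is no ∂_4, so H_3 ≅ 0.

H_0 ≅ Z,  H_1 = 0,  H_2 = 0,  H_3 = 0.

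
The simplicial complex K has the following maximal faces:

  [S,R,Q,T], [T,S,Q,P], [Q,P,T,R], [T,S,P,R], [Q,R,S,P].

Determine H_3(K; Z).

H_3 ≅ Z.

Fix the vertex order P < Q < R < S < T and write every simplex with vertices in increasing order. Then dim K = 3 and the simplices of K are:

  0-simplices (5): P, Q, R, S, T
  1-simplices (10): PQ, PR, PS, PT, QR, QS, QT, RS, RT, ST
  2-simplices (10): PQR, PQS, PQT, PRS, PRT, PST, QRS, QRT, QST, RST
  3-simplices (5): PQRS, PQRT, PQST, PRST, QRST

Hence C_0 ≅ Z^5, C_1 ≅ Z^10, C_2 ≅ Z^10, C_3 ≅ Z^5.

∂_1: C_1 → C_0 maps an edge to its endpoints' difference, ∂[p,q] = q − p.
The resulting 5×10 matrix has rank 4, and its Smith normal form has invariant factors (1,1,1,1).

The boundary map ∂_2: C_2 → C_1 maps a triangle to the signed sum of its edges. For instance
  ∂QRT = RT − QT + QR,
  ∂RST = ST − RT + RS.
The resulting 10×10 matrix has rank 6, and its Smith normal form has invariant factors (1,1,1,1,1,1).

Boundary ∂_3: C_3 → C_2 sends each 3-simplex σ to the alternating sum Σ_i (−1)^i (σ with its i-th vertex removed). For instance
  ∂PRST = RST − PST + PRT − PRS,
  ∂PQRT = QRT − PRT + PQT − PQR.
As a 10×5 matrix over Z this has rank 4, with invariant factors (1,1,1,1).

Now H_k = ker ∂_k / im ∂_{k+1}, so:

  H_3: rank ker ∂_3 − rank ∂_4 = (5 − 4) − 0 = 1, and there is no ∂_4, so H_3 ≅ Z.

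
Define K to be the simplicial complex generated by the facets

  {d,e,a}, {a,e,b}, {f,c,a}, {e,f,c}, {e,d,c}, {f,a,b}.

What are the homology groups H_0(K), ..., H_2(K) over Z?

Order the vertices as a < b < c < d < e < f. Listing each simplex with vertices in this order, K has dimension 2 with simplices:

  0-simplices (6): a, b, c, d, e, f
  1-simplices (12): ab, ac, ad, ae, af, be, bf, cd, ce, cf, de, ef
  2-simplices (6): abe, abf, acf, ade, cde, cef

giving chain groups C_0 ≅ Z^6, C_1 ≅ Z^12, C_2 ≅ Z^6.

∂_1: C_1 → C_0 is given by ∂[p,q] = [q] − [p]. For instance
  ∂de = e − d.
The 6×12 boundary matrix has rank 5 and Smith normal form diag(1,1,1,1,1).

Boundary ∂_2: C_2 → C_1 sends each 2-simplex [p,q,r] to [q,r] − [p,r] + [p,q]. For instance
  ∂cde = de − ce + cd,
  ∂ade = de − ae + ad.
The 12×6 boundary matrix has rank 6 and Smith normal form diag(1,1,1,1,1,1).

Reading off H_k = ker ∂_k / im ∂_{k+1}:

  H_0: rank C_0 − rank ∂_1 = 6 − 5 = 1, and the invariant factors of ∂_1 are all 1, so H_0 = Z.
  H_1: rank ker ∂_1 − rank ∂_2 = (12 − 5) − 6 = 1, and the invariant factors of ∂_2 are all 1, so H_1 = Z.
  H_2: rank ker ∂_2 − rank ∂_3 = (6 − 6) − 0 = 0, and there is no ∂_3, so H_2 = 0.

As a check, the Euler characteristic is 6 − 12 + 6 = 0, which agrees with 1 − 1 + 0 = 0.

H_0 = Z,  H_1 = Z,  H_2 = 0.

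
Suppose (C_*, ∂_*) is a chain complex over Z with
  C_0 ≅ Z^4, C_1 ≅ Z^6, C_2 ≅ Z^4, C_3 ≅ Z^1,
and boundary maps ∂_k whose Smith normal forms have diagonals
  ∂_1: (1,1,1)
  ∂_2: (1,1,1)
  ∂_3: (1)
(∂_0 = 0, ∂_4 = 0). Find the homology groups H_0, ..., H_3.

H_0 = Z,  H_1 = 0,  H_2 = 0,  H_3 = 0.

H_0: b_0 = 4 − 0 − 3 = 1; torsion from ∂_1 factors > 1: none. So H_0 = Z.
H_1: b_1 = 6 − 3 − 3 = 0; torsion from ∂_2 factors > 1: none. So H_1 = 0.
H_2: b_2 = 4 − 3 − 1 = 0; torsion from ∂_3 factors > 1: none. So H_2 = 0.
H_3: b_3 = 1 − 1 − 0 = 0; torsion from ∂_4 factors > 1: none. So H_3 = 0.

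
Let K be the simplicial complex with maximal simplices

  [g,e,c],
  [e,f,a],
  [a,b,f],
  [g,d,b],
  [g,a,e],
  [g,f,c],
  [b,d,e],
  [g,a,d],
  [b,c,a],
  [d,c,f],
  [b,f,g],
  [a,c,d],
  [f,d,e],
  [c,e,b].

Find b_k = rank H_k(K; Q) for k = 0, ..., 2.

We work with the vertex ordering a < b < c < d < e < f < g. The simplices of K, each written with vertices in increasing order, are:

  0-simplices (7): a, b, c, d, e, f, g
  1-simplices (21): ab, ac, ad, ae, af, ag, bc, bd, be, bf, bg, cd, ce, cf, cg, de, df, dg, ef, eg, fg
  2-simplices (14): abc, abf, acd, adg, aef, aeg, bce, bde, bdg, bfg, cdf, ceg, cfg, def

Hence C_0 ≅ Z^7, C_1 ≅ Z^21, C_2 ≅ Z^14.

∂_1: C_1 → C_0 sends each edge [p,q] (with p < q) to q − p.
This gives a 7×21 integer matrix of rank 6; reducing to Smith normal form yields diagonal entries (1,1,1,1,1,1).

The boundary map ∂_2: C_2 → C_1 acts by ∂[p,q,r] = [q,r] − [p,r] + [p,q]. For instance
  ∂acd = cd − ad + ac,
  ∂cfg = fg − cg + cf.
The 21×14 boundary matrix has rank 13 and Smith normal form diag(1,1,1,1,1,1,1,1,1,1,1,1,1).

From H_k ≅ ker(∂_k) / im(∂_{k+1}) we obtain:

  H_0: rank C_0 − rank ∂_1 = 7 − 6 = 1, and the invariant factors of ∂_1 are all 1, so H_0 ≅ Z.
  H_1: rank ker ∂_1 − rank ∂_2 = (21 − 6) − 13 = 2, and the invariant factors of ∂_2 are all 1, so H_1 ≅ Z^2.
  H_2: rank ker ∂_2 − rank ∂_3 = (14 − 13) − 0 = 1, and there is no ∂_3, so H_2 ≅ Z.

Hence the Betti numbers are b_0 = 1, b_1 = 2, b_2 = 1.

b_0 = 1, b_1 = 2, b_2 = 1.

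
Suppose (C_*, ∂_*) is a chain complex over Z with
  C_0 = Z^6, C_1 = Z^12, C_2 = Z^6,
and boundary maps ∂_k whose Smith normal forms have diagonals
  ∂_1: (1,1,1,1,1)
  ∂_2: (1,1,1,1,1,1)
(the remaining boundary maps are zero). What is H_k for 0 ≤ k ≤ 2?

H_0: b_0 = 6 − 0 − 5 = 1; torsion from ∂_1 factors > 1: none. So H_0 ≅ Z.
H_1: b_1 = 12 − 5 − 6 = 1; torsion from ∂_2 factors > 1: none. So H_1 ≅ Z.
H_2: b_2 = 6 − 6 − 0 = 0; torsion from ∂_3 factors > 1: none. So H_2 ≅ 0.

H_0 ≅ Z,  H_1 ≅ Z,  H_2 = 0.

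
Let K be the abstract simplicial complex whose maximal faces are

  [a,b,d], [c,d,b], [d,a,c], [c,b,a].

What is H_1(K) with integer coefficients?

H_1 ≅ 0.

Take the total order a < b < c < d on the vertex set. Then K (dimension 2) consists of the simplices:

  0-simplices (4): a, b, c, d
  1-simplices (6): ab, ac, ad, bc, bd, cd
  2-simplices (4): abc, abd, acd, bcd

Hence C_0 ≅ Z^4, C_1 ≅ Z^6, C_2 ≅ Z^4.

Boundary ∂_1: C_1 → C_0 sends each edge [p,q] (with p < q) to q − p. For instance
  ∂bc = c − b.
As a 4×6 matrix over Z this has rank 3, with invariant factors (1,1,1).

Boundary ∂_2: C_2 → C_1 acts by ∂[p,q,r] = [q,r] − [p,r] + [p,q]. For instance
  ∂bcd = cd − bd + bc,
  ∂abc = bc − ac + ab.
This gives a 6×4 integer matrix of rank 3; reducing to Smith normal form yields diagonal entries (1,1,1).

Computing H_k = (kernel of ∂_k) / (image of ∂_{k+1}):

  H_1: rank ker ∂_1 − rank ∂_2 = (6 − 3) − 3 = 0, and the invariant factors of ∂_2 are all 1, so H_1 = 0.

(K is a triangulation of the 2-sphere S^2.)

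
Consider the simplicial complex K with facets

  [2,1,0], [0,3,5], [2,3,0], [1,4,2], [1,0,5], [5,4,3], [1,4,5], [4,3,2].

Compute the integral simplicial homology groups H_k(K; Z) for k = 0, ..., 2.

H_0 = Z,  H_1 = 0,  H_2 = Z.

We work with the vertex ordering 0 < 1 < 2 < 3 < 4 < 5. The simplices of K, each written with vertices in increasing order, are:

  0-simplices (6): [0], [1], [2], [3], [4], [5]
  1-simplices (12): [0,1], [0,2], [0,3], [0,5], [1,2], [1,4], [1,5], [2,3], [2,4], [3,4], [3,5], [4,5]
  2-simplices (8): [0,1,2], [0,1,5], [0,2,3], [0,3,5], [1,2,4], [1,4,5], [2,3,4], [3,4,5]

so the chain groups are C_0 ≅ Z^6, C_1 ≅ Z^12, C_2 ≅ Z^8.

The boundary map ∂_1: C_1 → C_0 is given by ∂[p,q] = [q] − [p].
This gives a 6×12 integer matrix of rank 5; reducing to Smith normal form yields diagonal entries (1,1,1,1,1).

Boundary ∂_2: C_2 → C_1 acts by ∂[p,q,r] = [q,r] − [p,r] + [p,q]. For instance
  ∂[1,2,4] = [2,4] − [1,4] + [1,2],
  ∂[0,1,2] = [1,2] − [0,2] + [0,1].
As a 12×8 matrix over Z this has rank 7, with invariant factors (1,1,1,1,1,1,1).

Computing H_k = (kernel of ∂_k) / (image of ∂_{k+1}):

  H_0: rank C_0 − rank ∂_1 = 6 − 5 = 1, and the invariant factors of ∂_1 are all 1, so H_0 ≅ Z.
  H_1: rank ker ∂_1 − rank ∂_2 = (12 − 5) − 7 = 0, and the invariant factors of ∂_2 are all 1, so H_1 ≅ 0.
  H_2: rank ker ∂_2 − rank ∂_3 = (8 − 7) − 0 = 1, and there is no ∂_3, so H_2 ≅ Z.

As a check, the Euler characteristic is 6 − 12 + 8 = 2, which agrees with 1 − 0 + 1 = 2.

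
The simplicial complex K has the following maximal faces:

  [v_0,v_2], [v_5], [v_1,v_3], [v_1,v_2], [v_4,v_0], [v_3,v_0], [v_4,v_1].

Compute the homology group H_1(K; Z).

H_1 ≅ Z^2.

Take the total order v_0 < v_1 < v_2 < v_3 < v_4 < v_5 on the vertex set. Then K (dimension 1) consists of the simplices:

  0-simplices (6): [v_0], [v_1], [v_2], [v_3], [v_4], [v_5]
  1-simplices (6): [v_0,v_2], [v_0,v_3], [v_0,v_4], [v_1,v_2], [v_1,v_3], [v_1,v_4]

so the chain groups are C_0 ≅ Z^6, C_1 ≅ Z^6.

Boundary ∂_1: C_1 → C_0 is given by ∂[p,q] = [q] − [p].
As a 6×6 matrix over Z this has rank 4, with invariant factors (1,1,1,1).

Now H_k = ker ∂_k / im ∂_{k+1}, so:

  H_1: rank ker ∂_1 − rank ∂_2 = (6 − 4) − 0 = 2, and there is no ∂_2, so H_1 ≅ Z^2.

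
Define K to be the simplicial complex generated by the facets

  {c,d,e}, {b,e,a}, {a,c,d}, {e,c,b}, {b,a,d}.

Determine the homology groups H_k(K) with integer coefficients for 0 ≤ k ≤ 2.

We work with the vertex ordering a < b < c < d < e. The simplices of K, each written with vertices in increasing order, are:

  0-simplices (5): a, b, c, d, e
  1-simplices (10): ab, ac, ad, ae, bc, bd, be, cd, ce, de
  2-simplices (5): abd, abe, acd, bce, cde

so the chain groups are C_0 ≅ Z^5, C_1 ≅ Z^10, C_2 ≅ Z^5.

Boundary ∂_1: C_1 → C_0 maps an edge to its endpoints' difference, ∂[p,q] = q − p. For instance
  ∂bd = d − b.
The 5×10 boundary matrix has rank 4 and Smith normal form diag(1,1,1,1).

The boundary map ∂_2: C_2 → C_1 sends each 2-simplex [p,q,r] to [q,r] − [p,r] + [p,q]. For instance
  ∂cde = de − ce + cd,
  ∂abd = bd − ad + ab.
The 10×5 boundary matrix has rank 5 and Smith normal form diag(1,1,1,1,1).

From H_k ≅ ker(∂_k) / im(∂_{k+1}) we obtain:

  H_0: rank C_0 − rank ∂_1 = 5 − 4 = 1, and the invariant factors of ∂_1 are all 1, so H_0 ≅ Z.
  H_1: rank ker ∂_1 − rank ∂_2 = (10 − 4) − 5 = 1, and the invariant factors of ∂_2 are all 1, so H_1 ≅ Z.
  H_2: rank ker ∂_2 − rank ∂_3 = (5 − 5) − 0 = 0, and there is no ∂_3, so H_2 ≅ 0.

As a check, the Euler characteristic is 5 − 10 + 5 = 0, which agrees with 1 − 1 + 0 = 0.
(K is a triangulation of the Möbius band.)

H_0 = Z,  H_1 = Z,  H_2 = 0.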